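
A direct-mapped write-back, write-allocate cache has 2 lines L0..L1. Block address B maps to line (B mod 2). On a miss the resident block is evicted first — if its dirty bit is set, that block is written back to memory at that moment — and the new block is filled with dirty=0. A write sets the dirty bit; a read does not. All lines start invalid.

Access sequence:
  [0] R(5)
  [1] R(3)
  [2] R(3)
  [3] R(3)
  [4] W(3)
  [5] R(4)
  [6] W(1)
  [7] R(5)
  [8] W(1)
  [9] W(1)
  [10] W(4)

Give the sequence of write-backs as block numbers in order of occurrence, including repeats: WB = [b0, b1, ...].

  0 | R B5 → L1 miss [-]
  1 | R B3 → L1 miss [-]
  2 | R B3 → L1 hit [-]
  3 | R B3 → L1 hit [-]
  4 | W B3 → L1 hit [D]
  5 | R B4 → L0 miss [-]
  6 | W B1 → L1 miss wb→B3 [D]
  7 | R B5 → L1 miss wb→B1 [-]
  8 | W B1 → L1 miss [D]
  9 | W B1 → L1 hit [D]
  10 | W B4 → L0 hit [D]

WB = [3, 1]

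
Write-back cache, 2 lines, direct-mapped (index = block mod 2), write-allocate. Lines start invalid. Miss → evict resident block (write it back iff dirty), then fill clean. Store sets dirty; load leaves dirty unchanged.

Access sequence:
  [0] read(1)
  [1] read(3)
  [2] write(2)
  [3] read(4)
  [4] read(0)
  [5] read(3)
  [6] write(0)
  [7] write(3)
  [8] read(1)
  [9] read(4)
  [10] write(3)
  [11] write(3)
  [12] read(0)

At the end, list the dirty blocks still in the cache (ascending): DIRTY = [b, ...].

DIRTY = [3]

0: R B1 → L1 miss [-]
1: R B3 → L1 miss [-]
2: W B2 → L0 miss [D]
3: R B4 → L0 miss wb→B2 [-]
4: R B0 → L0 miss [-]
5: R B3 → L1 hit [-]
6: W B0 → L0 hit [D]
7: W B3 → L1 hit [D]
8: R B1 → L1 miss wb→B3 [-]
9: R B4 → L0 miss wb→B0 [-]
10: W B3 → L1 miss [D]
11: W B3 → L1 hit [D]
12: R B0 → L0 miss [-]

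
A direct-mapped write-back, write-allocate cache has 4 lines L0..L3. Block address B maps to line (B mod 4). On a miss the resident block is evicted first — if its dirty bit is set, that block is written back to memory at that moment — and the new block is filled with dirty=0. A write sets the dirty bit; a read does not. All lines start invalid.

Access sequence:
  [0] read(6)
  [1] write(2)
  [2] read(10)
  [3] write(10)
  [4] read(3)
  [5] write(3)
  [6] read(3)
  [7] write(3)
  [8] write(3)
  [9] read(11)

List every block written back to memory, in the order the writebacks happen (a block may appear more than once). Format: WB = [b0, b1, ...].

WB = [2, 3]

0: R B6 -> L2 miss  d=-]
1: W B2 -> L2 miss  d=D]
2: R B10 -> L2 miss wb->B2  d=-]
3: W B10 -> L2 hit  d=D]
4: R B3 -> L3 miss  d=-]
5: W B3 -> L3 hit  d=D]
6: R B3 -> L3 hit  d=D]
7: W B3 -> L3 hit  d=D]
8: W B3 -> L3 hit  d=D]
9: R B11 -> L3 miss wb->B3  d=-]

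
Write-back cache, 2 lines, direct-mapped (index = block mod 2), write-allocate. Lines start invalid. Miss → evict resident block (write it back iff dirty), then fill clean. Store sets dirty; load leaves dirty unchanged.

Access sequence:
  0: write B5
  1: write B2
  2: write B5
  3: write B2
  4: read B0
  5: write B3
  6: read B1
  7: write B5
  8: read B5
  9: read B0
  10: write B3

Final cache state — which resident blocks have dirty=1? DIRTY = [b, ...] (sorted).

0: W B5 → L1 miss [D]
1: W B2 → L0 miss [D]
2: W B5 → L1 hit [D]
3: W B2 → L0 hit [D]
4: R B0 → L0 miss wb→B2 [-]
5: W B3 → L1 miss wb→B5 [D]
6: R B1 → L1 miss wb→B3 [-]
7: W B5 → L1 miss [D]
8: R B5 → L1 hit [D]
9: R B0 → L0 hit [-]
10: W B3 → L1 miss wb→B5 [D]

DIRTY = [3]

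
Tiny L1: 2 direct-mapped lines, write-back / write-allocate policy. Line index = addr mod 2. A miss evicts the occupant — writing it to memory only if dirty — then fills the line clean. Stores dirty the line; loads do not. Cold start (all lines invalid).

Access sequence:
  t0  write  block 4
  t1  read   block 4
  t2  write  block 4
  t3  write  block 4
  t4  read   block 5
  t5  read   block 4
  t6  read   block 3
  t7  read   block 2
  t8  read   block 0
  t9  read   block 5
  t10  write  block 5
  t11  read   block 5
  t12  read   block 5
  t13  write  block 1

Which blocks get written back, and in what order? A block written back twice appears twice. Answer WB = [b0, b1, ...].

WB = [4, 5]

  0 | W B4 → L0 miss [D]
  1 | R B4 → L0 hit [D]
  2 | W B4 → L0 hit [D]
  3 | W B4 → L0 hit [D]
  4 | R B5 → L1 miss [-]
  5 | R B4 → L0 hit [D]
  6 | R B3 → L1 miss [-]
  7 | R B2 → L0 miss wb→B4 [-]
  8 | R B0 → L0 miss [-]
  9 | R B5 → L1 miss [-]
  10 | W B5 → L1 hit [D]
  11 | R B5 → L1 hit [D]
  12 | R B5 → L1 hit [D]
  13 | W B1 → L1 miss wb→B5 [D]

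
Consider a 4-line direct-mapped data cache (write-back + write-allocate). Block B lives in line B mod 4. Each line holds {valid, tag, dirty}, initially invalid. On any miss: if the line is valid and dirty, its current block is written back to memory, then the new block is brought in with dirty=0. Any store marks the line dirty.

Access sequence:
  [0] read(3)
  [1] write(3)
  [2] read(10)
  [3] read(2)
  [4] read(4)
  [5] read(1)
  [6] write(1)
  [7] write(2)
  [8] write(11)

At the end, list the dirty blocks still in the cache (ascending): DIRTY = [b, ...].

0: R B3 -> L3 miss  d=-]
1: W B3 -> L3 hit  d=D]
2: R B10 -> L2 miss  d=-]
3: R B2 -> L2 miss  d=-]
4: R B4 -> L0 miss  d=-]
5: R B1 -> L1 miss  d=-]
6: W B1 -> L1 hit  d=D]
7: W B2 -> L2 hit  d=D]
8: W B11 -> L3 miss wb->B3  d=D]

DIRTY = [1, 2, 11]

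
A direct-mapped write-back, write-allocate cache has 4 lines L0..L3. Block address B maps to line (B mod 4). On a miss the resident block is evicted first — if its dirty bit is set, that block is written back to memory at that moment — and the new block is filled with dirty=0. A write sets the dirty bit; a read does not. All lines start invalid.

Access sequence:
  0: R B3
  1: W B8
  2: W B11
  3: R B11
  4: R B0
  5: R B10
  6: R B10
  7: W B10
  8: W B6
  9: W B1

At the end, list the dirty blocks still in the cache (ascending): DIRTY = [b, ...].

0: R B3 → L3 miss [-]
1: W B8 → L0 miss [D]
2: W B11 → L3 miss [D]
3: R B11 → L3 hit [D]
4: R B0 → L0 miss wb→B8 [-]
5: R B10 → L2 miss [-]
6: R B10 → L2 hit [-]
7: W B10 → L2 hit [D]
8: W B6 → L2 miss wb→B10 [D]
9: W B1 → L1 miss [D]

DIRTY = [1, 6, 11]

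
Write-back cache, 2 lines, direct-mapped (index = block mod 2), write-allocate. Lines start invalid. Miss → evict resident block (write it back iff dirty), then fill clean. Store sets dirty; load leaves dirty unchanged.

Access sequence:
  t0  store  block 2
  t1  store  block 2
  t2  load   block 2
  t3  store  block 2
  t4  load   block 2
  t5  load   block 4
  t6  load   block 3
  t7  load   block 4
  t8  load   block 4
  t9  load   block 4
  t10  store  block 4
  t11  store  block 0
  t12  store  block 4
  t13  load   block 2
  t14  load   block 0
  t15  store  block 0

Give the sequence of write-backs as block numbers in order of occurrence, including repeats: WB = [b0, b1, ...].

WB = [2, 4, 0, 4]

0: W B2 -> L0 miss  d=D]
1: W B2 -> L0 hit  d=D]
2: R B2 -> L0 hit  d=D]
3: W B2 -> L0 hit  d=D]
4: R B2 -> L0 hit  d=D]
5: R B4 -> L0 miss wb->B2  d=-]
6: R B3 -> L1 miss  d=-]
7: R B4 -> L0 hit  d=-]
8: R B4 -> L0 hit  d=-]
9: R B4 -> L0 hit  d=-]
10: W B4 -> L0 hit  d=D]
11: W B0 -> L0 miss wb->B4  d=D]
12: W B4 -> L0 miss wb->B0  d=D]
13: R B2 -> L0 miss wb->B4  d=-]
14: R B0 -> L0 miss  d=-]
15: W B0 -> L0 hit  d=D]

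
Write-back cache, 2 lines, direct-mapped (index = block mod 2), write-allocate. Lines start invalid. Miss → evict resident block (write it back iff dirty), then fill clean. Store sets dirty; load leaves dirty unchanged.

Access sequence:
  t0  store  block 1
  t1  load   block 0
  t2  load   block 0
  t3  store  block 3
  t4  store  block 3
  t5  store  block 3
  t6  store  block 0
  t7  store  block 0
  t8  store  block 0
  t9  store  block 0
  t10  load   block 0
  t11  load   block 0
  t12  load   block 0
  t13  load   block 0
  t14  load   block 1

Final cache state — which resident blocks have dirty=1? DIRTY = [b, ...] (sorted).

DIRTY = [0]

0: W B1 → L1 miss [D]
1: R B0 → L0 miss [-]
2: R B0 → L0 hit [-]
3: W B3 → L1 miss wb→B1 [D]
4: W B3 → L1 hit [D]
5: W B3 → L1 hit [D]
6: W B0 → L0 hit [D]
7: W B0 → L0 hit [D]
8: W B0 → L0 hit [D]
9: W B0 → L0 hit [D]
10: R B0 → L0 hit [D]
11: R B0 → L0 hit [D]
12: R B0 → L0 hit [D]
13: R B0 → L0 hit [D]
14: R B1 → L1 miss wb→B3 [-]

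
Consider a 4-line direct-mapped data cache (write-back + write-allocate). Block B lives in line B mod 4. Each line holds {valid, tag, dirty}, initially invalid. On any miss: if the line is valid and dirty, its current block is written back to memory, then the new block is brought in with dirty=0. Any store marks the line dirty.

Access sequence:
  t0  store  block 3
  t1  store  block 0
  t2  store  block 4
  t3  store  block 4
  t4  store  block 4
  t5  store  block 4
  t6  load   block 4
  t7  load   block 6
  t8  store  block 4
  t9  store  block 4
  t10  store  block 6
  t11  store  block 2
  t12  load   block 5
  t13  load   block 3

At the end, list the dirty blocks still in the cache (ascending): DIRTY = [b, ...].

  0 | W B3 → L3 miss [D]
  1 | W B0 → L0 miss [D]
  2 | W B4 → L0 miss wb→B0 [D]
  3 | W B4 → L0 hit [D]
  4 | W B4 → L0 hit [D]
  5 | W B4 → L0 hit [D]
  6 | R B4 → L0 hit [D]
  7 | R B6 → L2 miss [-]
  8 | W B4 → L0 hit [D]
  9 | W B4 → L0 hit [D]
  10 | W B6 → L2 hit [D]
  11 | W B2 → L2 miss wb→B6 [D]
  12 | R B5 → L1 miss [-]
  13 | R B3 → L3 hit [D]

DIRTY = [2, 3, 4]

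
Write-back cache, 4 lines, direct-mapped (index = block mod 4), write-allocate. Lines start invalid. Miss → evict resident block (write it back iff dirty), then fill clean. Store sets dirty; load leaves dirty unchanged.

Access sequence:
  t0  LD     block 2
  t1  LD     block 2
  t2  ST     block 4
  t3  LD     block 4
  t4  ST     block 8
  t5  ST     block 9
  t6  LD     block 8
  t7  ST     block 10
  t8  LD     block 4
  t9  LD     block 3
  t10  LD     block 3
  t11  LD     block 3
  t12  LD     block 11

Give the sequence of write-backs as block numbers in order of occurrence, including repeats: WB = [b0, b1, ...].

WB = [4, 8]

0: R B2 -> L2 miss  d=-]
1: R B2 -> L2 hit  d=-]
2: W B4 -> L0 miss  d=D]
3: R B4 -> L0 hit  d=D]
4: W B8 -> L0 miss wb->B4  d=D]
5: W B9 -> L1 miss  d=D]
6: R B8 -> L0 hit  d=D]
7: W B10 -> L2 miss  d=D]
8: R B4 -> L0 miss wb->B8  d=-]
9: R B3 -> L3 miss  d=-]
10: R B3 -> L3 hit  d=-]
11: R B3 -> L3 hit  d=-]
12: R B11 -> L3 miss  d=-]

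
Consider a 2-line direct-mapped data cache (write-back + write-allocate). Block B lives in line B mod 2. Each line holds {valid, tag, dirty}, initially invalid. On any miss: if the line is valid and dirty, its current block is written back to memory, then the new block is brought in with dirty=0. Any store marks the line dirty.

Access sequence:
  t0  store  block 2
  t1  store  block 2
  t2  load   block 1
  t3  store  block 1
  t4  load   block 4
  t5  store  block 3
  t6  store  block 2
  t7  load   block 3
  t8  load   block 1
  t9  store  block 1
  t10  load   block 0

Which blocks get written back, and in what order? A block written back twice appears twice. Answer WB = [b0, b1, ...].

  0 | W B2 → L0 miss [D]
  1 | W B2 → L0 hit [D]
  2 | R B1 → L1 miss [-]
  3 | W B1 → L1 hit [D]
  4 | R B4 → L0 miss wb→B2 [-]
  5 | W B3 → L1 miss wb→B1 [D]
  6 | W B2 → L0 miss [D]
  7 | R B3 → L1 hit [D]
  8 | R B1 → L1 miss wb→B3 [-]
  9 | W B1 → L1 hit [D]
  10 | R B0 → L0 miss wb→B2 [-]

WB = [2, 1, 3, 2]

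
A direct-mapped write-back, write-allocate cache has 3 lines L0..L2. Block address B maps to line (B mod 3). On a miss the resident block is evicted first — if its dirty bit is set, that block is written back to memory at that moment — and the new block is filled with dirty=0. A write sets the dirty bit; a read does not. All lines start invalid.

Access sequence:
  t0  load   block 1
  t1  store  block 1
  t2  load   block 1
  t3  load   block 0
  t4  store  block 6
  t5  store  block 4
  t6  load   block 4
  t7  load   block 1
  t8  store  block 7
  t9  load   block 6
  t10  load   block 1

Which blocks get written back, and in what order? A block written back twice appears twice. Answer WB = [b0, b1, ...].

  0 | R B1 → L1 miss [-]
  1 | W B1 → L1 hit [D]
  2 | R B1 → L1 hit [D]
  3 | R B0 → L0 miss [-]
  4 | W B6 → L0 miss [D]
  5 | W B4 → L1 miss wb→B1 [D]
  6 | R B4 → L1 hit [D]
  7 | R B1 → L1 miss wb→B4 [-]
  8 | W B7 → L1 miss [D]
  9 | R B6 → L0 hit [D]
  10 | R B1 → L1 miss wb→B7 [-]

WB = [1, 4, 7]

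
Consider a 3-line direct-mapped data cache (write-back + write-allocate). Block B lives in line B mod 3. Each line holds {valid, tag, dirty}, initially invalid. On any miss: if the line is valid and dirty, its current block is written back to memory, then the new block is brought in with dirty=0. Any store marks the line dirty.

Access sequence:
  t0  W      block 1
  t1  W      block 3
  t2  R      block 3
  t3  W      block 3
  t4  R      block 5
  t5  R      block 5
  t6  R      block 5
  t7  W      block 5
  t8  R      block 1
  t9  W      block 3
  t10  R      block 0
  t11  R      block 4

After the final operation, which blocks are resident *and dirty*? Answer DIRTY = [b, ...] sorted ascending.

DIRTY = [5]

  0 | W B1 → L1 miss [D]
  1 | W B3 → L0 miss [D]
  2 | R B3 → L0 hit [D]
  3 | W B3 → L0 hit [D]
  4 | R B5 → L2 miss [-]
  5 | R B5 → L2 hit [-]
  6 | R B5 → L2 hit [-]
  7 | W B5 → L2 hit [D]
  8 | R B1 → L1 hit [D]
  9 | W B3 → L0 hit [D]
  10 | R B0 → L0 miss wb→B3 [-]
  11 | R B4 → L1 miss wb→B1 [-]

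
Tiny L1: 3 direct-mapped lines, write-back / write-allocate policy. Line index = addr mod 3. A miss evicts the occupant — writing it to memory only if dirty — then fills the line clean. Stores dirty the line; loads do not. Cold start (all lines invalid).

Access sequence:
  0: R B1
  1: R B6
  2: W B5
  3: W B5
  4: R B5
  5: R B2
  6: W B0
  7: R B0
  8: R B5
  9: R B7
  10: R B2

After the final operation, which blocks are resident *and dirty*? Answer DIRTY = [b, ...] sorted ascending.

  0 | R B1 → L1 miss [-]
  1 | R B6 → L0 miss [-]
  2 | W B5 → L2 miss [D]
  3 | W B5 → L2 hit [D]
  4 | R B5 → L2 hit [D]
  5 | R B2 → L2 miss wb→B5 [-]
  6 | W B0 → L0 miss [D]
  7 | R B0 → L0 hit [D]
  8 | R B5 → L2 miss [-]
  9 | R B7 → L1 miss [-]
  10 | R B2 → L2 miss [-]

DIRTY = [0]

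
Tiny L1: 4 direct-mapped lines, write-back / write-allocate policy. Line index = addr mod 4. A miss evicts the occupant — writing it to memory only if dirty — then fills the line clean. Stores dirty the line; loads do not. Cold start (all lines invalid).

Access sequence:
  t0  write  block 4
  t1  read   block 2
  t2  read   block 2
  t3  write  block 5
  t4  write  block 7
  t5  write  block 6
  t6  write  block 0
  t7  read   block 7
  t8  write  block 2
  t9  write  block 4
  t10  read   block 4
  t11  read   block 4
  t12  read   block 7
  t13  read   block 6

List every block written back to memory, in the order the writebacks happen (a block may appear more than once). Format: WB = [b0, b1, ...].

WB = [4, 6, 0, 2]

0: W B4 → L0 miss [D]
1: R B2 → L2 miss [-]
2: R B2 → L2 hit [-]
3: W B5 → L1 miss [D]
4: W B7 → L3 miss [D]
5: W B6 → L2 miss [D]
6: W B0 → L0 miss wb→B4 [D]
7: R B7 → L3 hit [D]
8: W B2 → L2 miss wb→B6 [D]
9: W B4 → L0 miss wb→B0 [D]
10: R B4 → L0 hit [D]
11: R B4 → L0 hit [D]
12: R B7 → L3 hit [D]
13: R B6 → L2 miss wb→B2 [-]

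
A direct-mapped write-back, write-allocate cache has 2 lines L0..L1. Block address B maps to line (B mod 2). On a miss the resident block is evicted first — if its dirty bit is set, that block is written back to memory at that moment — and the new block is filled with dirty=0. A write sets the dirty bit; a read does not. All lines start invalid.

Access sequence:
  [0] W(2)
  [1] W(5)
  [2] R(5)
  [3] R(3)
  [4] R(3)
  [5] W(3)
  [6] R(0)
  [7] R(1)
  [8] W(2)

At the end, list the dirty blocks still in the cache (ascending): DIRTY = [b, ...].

DIRTY = [2]

0: W B2 → L0 miss [D]
1: W B5 → L1 miss [D]
2: R B5 → L1 hit [D]
3: R B3 → L1 miss wb→B5 [-]
4: R B3 → L1 hit [-]
5: W B3 → L1 hit [D]
6: R B0 → L0 miss wb→B2 [-]
7: R B1 → L1 miss wb→B3 [-]
8: W B2 → L0 miss [D]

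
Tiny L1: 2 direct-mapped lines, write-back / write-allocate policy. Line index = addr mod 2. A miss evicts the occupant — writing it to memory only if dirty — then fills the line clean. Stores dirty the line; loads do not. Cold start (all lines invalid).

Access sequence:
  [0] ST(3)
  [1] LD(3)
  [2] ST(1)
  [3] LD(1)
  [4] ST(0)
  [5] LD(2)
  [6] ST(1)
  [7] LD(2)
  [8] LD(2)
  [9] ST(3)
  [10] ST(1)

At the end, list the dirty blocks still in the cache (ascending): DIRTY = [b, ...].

0: W B3 → L1 miss [D]
1: R B3 → L1 hit [D]
2: W B1 → L1 miss wb→B3 [D]
3: R B1 → L1 hit [D]
4: W B0 → L0 miss [D]
5: R B2 → L0 miss wb→B0 [-]
6: W B1 → L1 hit [D]
7: R B2 → L0 hit [-]
8: R B2 → L0 hit [-]
9: W B3 → L1 miss wb→B1 [D]
10: W B1 → L1 miss wb→B3 [D]

DIRTY = [1]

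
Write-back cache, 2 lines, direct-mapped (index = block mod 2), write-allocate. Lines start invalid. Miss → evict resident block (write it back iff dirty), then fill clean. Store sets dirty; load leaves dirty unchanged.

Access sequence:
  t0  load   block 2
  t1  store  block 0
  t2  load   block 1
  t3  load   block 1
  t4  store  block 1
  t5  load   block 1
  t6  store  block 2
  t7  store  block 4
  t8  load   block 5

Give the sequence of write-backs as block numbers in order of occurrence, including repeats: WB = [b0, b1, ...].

0: R B2 → L0 miss [-]
1: W B0 → L0 miss [D]
2: R B1 → L1 miss [-]
3: R B1 → L1 hit [-]
4: W B1 → L1 hit [D]
5: R B1 → L1 hit [D]
6: W B2 → L0 miss wb→B0 [D]
7: W B4 → L0 miss wb→B2 [D]
8: R B5 → L1 miss wb→B1 [-]

WB = [0, 2, 1]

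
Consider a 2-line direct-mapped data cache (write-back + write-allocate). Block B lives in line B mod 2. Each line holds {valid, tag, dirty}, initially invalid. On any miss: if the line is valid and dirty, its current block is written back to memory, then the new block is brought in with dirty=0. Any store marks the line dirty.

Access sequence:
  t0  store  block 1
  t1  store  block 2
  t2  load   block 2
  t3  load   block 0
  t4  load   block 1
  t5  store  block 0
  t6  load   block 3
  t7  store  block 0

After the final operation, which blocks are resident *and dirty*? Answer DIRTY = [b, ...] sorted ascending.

DIRTY = [0]

  0 | W B1 → L1 miss [D]
  1 | W B2 → L0 miss [D]
  2 | R B2 → L0 hit [D]
  3 | R B0 → L0 miss wb→B2 [-]
  4 | R B1 → L1 hit [D]
  5 | W B0 → L0 hit [D]
  6 | R B3 → L1 miss wb→B1 [-]
  7 | W B0 → L0 hit [D]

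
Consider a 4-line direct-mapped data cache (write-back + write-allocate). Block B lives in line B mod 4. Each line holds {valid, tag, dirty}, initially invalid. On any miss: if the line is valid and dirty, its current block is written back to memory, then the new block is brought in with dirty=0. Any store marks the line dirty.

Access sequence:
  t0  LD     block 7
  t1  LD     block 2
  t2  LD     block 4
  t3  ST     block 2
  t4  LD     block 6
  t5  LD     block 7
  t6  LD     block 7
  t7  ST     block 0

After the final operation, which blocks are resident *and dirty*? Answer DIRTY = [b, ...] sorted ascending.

DIRTY = [0]

0: R B7 -> L3 miss  d=-]
1: R B2 -> L2 miss  d=-]
2: R B4 -> L0 miss  d=-]
3: W B2 -> L2 hit  d=D]
4: R B6 -> L2 miss wb->B2  d=-]
5: R B7 -> L3 hit  d=-]
6: R B7 -> L3 hit  d=-]
7: W B0 -> L0 miss  d=D]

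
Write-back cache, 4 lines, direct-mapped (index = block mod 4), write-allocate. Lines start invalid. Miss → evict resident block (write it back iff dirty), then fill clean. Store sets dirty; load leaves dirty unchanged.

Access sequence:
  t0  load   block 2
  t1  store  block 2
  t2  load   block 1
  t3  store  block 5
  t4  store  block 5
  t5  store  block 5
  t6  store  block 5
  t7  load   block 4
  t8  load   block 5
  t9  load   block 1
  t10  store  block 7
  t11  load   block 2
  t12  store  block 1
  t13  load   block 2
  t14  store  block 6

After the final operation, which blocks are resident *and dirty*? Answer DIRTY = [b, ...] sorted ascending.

DIRTY = [1, 6, 7]

0: R B2 → L2 miss [-]
1: W B2 → L2 hit [D]
2: R B1 → L1 miss [-]
3: W B5 → L1 miss [D]
4: W B5 → L1 hit [D]
5: W B5 → L1 hit [D]
6: W B5 → L1 hit [D]
7: R B4 → L0 miss [-]
8: R B5 → L1 hit [D]
9: R B1 → L1 miss wb→B5 [-]
10: W B7 → L3 miss [D]
11: R B2 → L2 hit [D]
12: W B1 → L1 hit [D]
13: R B2 → L2 hit [D]
14: W B6 → L2 miss wb→B2 [D]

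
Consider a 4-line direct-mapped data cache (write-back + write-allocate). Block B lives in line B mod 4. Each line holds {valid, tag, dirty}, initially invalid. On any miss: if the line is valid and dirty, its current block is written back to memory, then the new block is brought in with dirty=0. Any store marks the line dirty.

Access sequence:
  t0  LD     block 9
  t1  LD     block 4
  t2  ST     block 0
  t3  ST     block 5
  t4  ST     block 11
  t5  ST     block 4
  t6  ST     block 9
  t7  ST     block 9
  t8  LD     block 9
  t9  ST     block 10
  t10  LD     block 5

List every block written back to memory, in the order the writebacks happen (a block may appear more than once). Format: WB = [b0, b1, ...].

WB = [0, 5, 9]

0: R B9 → L1 miss [-]
1: R B4 → L0 miss [-]
2: W B0 → L0 miss [D]
3: W B5 → L1 miss [D]
4: W B11 → L3 miss [D]
5: W B4 → L0 miss wb→B0 [D]
6: W B9 → L1 miss wb→B5 [D]
7: W B9 → L1 hit [D]
8: R B9 → L1 hit [D]
9: W B10 → L2 miss [D]
10: R B5 → L1 miss wb→B9 [-]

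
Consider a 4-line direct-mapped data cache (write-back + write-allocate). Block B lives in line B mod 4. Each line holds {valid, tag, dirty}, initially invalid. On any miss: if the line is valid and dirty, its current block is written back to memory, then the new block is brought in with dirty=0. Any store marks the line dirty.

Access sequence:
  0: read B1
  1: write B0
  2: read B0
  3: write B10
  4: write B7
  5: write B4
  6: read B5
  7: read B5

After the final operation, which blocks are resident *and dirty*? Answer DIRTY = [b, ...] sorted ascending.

0: R B1 → L1 miss [-]
1: W B0 → L0 miss [D]
2: R B0 → L0 hit [D]
3: W B10 → L2 miss [D]
4: W B7 → L3 miss [D]
5: W B4 → L0 miss wb→B0 [D]
6: R B5 → L1 miss [-]
7: R B5 → L1 hit [-]

DIRTY = [4, 7, 10]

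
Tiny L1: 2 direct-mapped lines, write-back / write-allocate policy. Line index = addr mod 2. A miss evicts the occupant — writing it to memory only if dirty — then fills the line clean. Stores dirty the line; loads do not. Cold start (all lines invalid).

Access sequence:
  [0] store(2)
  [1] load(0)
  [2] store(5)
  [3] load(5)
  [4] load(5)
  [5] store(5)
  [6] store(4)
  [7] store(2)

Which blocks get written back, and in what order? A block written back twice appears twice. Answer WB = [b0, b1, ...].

WB = [2, 4]

0: W B2 → L0 miss [D]
1: R B0 → L0 miss wb→B2 [-]
2: W B5 → L1 miss [D]
3: R B5 → L1 hit [D]
4: R B5 → L1 hit [D]
5: W B5 → L1 hit [D]
6: W B4 → L0 miss [D]
7: W B2 → L0 miss wb→B4 [D]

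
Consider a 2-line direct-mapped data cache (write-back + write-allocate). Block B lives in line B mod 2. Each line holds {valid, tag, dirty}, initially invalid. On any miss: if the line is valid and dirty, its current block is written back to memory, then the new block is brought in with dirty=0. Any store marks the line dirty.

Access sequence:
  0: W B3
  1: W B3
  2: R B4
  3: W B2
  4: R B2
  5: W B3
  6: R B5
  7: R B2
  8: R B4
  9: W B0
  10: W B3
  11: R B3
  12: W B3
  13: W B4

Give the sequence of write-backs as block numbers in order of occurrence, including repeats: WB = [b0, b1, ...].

0: W B3 -> L1 miss  d=D]
1: W B3 -> L1 hit  d=D]
2: R B4 -> L0 miss  d=-]
3: W B2 -> L0 miss  d=D]
4: R B2 -> L0 hit  d=D]
5: W B3 -> L1 hit  d=D]
6: R B5 -> L1 miss wb->B3  d=-]
7: R B2 -> L0 hit  d=D]
8: R B4 -> L0 miss wb->B2  d=-]
9: W B0 -> L0 miss  d=D]
10: W B3 -> L1 miss  d=D]
11: R B3 -> L1 hit  d=D]
12: W B3 -> L1 hit  d=D]
13: W B4 -> L0 miss wb->B0  d=D]

WB = [3, 2, 0]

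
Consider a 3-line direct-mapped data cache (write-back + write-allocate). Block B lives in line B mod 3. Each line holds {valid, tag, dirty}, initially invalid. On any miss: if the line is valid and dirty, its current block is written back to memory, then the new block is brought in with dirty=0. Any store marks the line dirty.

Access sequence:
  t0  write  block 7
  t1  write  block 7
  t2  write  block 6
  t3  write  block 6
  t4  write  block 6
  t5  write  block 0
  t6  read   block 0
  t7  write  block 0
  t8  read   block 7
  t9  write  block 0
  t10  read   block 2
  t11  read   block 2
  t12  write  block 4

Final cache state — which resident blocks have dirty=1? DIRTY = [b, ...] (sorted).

0: W B7 → L1 miss [D]
1: W B7 → L1 hit [D]
2: W B6 → L0 miss [D]
3: W B6 → L0 hit [D]
4: W B6 → L0 hit [D]
5: W B0 → L0 miss wb→B6 [D]
6: R B0 → L0 hit [D]
7: W B0 → L0 hit [D]
8: R B7 → L1 hit [D]
9: W B0 → L0 hit [D]
10: R B2 → L2 miss [-]
11: R B2 → L2 hit [-]
12: W B4 → L1 miss wb→B7 [D]

DIRTY = [0, 4]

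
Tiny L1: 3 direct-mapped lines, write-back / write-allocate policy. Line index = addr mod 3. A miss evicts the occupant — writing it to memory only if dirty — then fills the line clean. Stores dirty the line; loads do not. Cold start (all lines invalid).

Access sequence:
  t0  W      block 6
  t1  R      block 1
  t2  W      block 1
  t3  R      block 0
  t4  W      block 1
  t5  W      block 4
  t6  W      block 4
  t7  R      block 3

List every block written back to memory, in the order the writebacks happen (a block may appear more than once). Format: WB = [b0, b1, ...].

0: W B6 -> L0 miss  d=D]
1: R B1 -> L1 miss  d=-]
2: W B1 -> L1 hit  d=D]
3: R B0 -> L0 miss wb->B6  d=-]
4: W B1 -> L1 hit  d=D]
5: W B4 -> L1 miss wb->B1  d=D]
6: W B4 -> L1 hit  d=D]
7: R B3 -> L0 miss  d=-]

WB = [6, 1]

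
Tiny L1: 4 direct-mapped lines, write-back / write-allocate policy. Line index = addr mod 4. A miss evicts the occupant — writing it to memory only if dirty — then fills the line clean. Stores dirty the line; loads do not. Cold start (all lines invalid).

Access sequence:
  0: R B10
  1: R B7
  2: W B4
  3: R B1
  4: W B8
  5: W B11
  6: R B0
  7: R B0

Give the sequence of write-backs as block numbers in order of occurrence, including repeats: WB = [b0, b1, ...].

0: R B10 → L2 miss [-]
1: R B7 → L3 miss [-]
2: W B4 → L0 miss [D]
3: R B1 → L1 miss [-]
4: W B8 → L0 miss wb→B4 [D]
5: W B11 → L3 miss [D]
6: R B0 → L0 miss wb→B8 [-]
7: R B0 → L0 hit [-]

WB = [4, 8]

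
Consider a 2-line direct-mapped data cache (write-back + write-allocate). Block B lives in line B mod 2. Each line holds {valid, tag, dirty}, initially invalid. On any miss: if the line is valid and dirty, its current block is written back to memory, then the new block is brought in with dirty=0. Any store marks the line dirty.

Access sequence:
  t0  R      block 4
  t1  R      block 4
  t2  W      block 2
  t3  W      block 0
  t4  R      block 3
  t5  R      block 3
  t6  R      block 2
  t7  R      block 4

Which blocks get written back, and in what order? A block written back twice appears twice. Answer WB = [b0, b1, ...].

WB = [2, 0]

0: R B4 -> L0 miss  d=-]
1: R B4 -> L0 hit  d=-]
2: W B2 -> L0 miss  d=D]
3: W B0 -> L0 miss wb->B2  d=D]
4: R B3 -> L1 miss  d=-]
5: R B3 -> L1 hit  d=-]
6: R B2 -> L0 miss wb->B0  d=-]
7: R B4 -> L0 miss  d=-]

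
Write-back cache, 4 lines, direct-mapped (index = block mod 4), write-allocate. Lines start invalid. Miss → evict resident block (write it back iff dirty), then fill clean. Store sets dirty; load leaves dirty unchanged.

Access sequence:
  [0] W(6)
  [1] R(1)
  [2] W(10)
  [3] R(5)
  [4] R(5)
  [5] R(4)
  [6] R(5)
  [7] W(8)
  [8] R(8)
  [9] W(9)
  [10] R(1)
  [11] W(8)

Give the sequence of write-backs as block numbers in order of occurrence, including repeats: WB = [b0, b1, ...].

WB = [6, 9]

0: W B6 -> L2 miss  d=D]
1: R B1 -> L1 miss  d=-]
2: W B10 -> L2 miss wb->B6  d=D]
3: R B5 -> L1 miss  d=-]
4: R B5 -> L1 hit  d=-]
5: R B4 -> L0 miss  d=-]
6: R B5 -> L1 hit  d=-]
7: W B8 -> L0 miss  d=D]
8: R B8 -> L0 hit  d=D]
9: W B9 -> L1 miss  d=D]
10: R B1 -> L1 miss wb->B9  d=-]
11: W B8 -> L0 hit  d=D]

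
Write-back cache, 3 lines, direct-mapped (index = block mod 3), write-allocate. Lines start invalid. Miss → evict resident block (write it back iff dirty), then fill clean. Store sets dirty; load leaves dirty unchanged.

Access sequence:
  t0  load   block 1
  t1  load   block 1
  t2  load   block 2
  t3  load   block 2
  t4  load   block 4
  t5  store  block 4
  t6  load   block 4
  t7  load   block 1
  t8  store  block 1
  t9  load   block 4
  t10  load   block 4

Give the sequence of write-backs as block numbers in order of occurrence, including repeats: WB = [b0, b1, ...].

WB = [4, 1]

  0 | R B1 → L1 miss [-]
  1 | R B1 → L1 hit [-]
  2 | R B2 → L2 miss [-]
  3 | R B2 → L2 hit [-]
  4 | R B4 → L1 miss [-]
  5 | W B4 → L1 hit [D]
  6 | R B4 → L1 hit [D]
  7 | R B1 → L1 miss wb→B4 [-]
  8 | W B1 → L1 hit [D]
  9 | R B4 → L1 miss wb→B1 [-]
  10 | R B4 → L1 hit [-]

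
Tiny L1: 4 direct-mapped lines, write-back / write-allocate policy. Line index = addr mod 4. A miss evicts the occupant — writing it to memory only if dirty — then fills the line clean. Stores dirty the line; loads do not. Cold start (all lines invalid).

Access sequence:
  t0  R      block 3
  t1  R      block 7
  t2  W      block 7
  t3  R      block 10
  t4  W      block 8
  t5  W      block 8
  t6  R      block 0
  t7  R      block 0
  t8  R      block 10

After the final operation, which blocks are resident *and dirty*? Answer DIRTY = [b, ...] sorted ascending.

0: R B3 -> L3 miss  d=-]
1: R B7 -> L3 miss  d=-]
2: W B7 -> L3 hit  d=D]
3: R B10 -> L2 miss  d=-]
4: W B8 -> L0 miss  d=D]
5: W B8 -> L0 hit  d=D]
6: R B0 -> L0 miss wb->B8  d=-]
7: R B0 -> L0 hit  d=-]
8: R B10 -> L2 hit  d=-]

DIRTY = [7]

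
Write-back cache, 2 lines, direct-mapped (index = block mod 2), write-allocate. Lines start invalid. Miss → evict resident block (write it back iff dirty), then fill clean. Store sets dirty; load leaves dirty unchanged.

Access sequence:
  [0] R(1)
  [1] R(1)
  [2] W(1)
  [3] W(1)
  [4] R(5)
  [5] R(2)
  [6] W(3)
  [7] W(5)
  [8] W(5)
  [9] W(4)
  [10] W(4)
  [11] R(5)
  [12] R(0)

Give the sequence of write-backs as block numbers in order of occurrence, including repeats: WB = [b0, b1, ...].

0: R B1 → L1 miss [-]
1: R B1 → L1 hit [-]
2: W B1 → L1 hit [D]
3: W B1 → L1 hit [D]
4: R B5 → L1 miss wb→B1 [-]
5: R B2 → L0 miss [-]
6: W B3 → L1 miss [D]
7: W B5 → L1 miss wb→B3 [D]
8: W B5 → L1 hit [D]
9: W B4 → L0 miss [D]
10: W B4 → L0 hit [D]
11: R B5 → L1 hit [D]
12: R B0 → L0 miss wb→B4 [-]

WB = [1, 3, 4]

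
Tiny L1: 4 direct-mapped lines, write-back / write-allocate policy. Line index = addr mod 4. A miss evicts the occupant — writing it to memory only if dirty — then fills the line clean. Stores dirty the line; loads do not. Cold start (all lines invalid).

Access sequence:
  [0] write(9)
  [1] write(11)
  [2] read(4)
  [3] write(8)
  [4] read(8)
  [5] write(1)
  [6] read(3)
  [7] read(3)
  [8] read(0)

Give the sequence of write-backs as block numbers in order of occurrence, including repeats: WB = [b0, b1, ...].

WB = [9, 11, 8]

0: W B9 → L1 miss [D]
1: W B11 → L3 miss [D]
2: R B4 → L0 miss [-]
3: W B8 → L0 miss [D]
4: R B8 → L0 hit [D]
5: W B1 → L1 miss wb→B9 [D]
6: R B3 → L3 miss wb→B11 [-]
7: R B3 → L3 hit [-]
8: R B0 → L0 miss wb→B8 [-]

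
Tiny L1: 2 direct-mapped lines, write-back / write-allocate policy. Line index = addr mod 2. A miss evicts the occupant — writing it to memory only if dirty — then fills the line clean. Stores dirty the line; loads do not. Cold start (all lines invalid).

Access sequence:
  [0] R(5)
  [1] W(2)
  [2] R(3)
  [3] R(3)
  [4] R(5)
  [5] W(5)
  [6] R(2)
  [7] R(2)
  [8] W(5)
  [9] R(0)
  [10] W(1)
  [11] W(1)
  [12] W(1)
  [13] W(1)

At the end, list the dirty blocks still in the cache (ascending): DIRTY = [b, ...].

  0 | R B5 → L1 miss [-]
  1 | W B2 → L0 miss [D]
  2 | R B3 → L1 miss [-]
  3 | R B3 → L1 hit [-]
  4 | R B5 → L1 miss [-]
  5 | W B5 → L1 hit [D]
  6 | R B2 → L0 hit [D]
  7 | R B2 → L0 hit [D]
  8 | W B5 → L1 hit [D]
  9 | R B0 → L0 miss wb→B2 [-]
  10 | W B1 → L1 miss wb→B5 [D]
  11 | W B1 → L1 hit [D]
  12 | W B1 → L1 hit [D]
  13 | W B1 → L1 hit [D]

DIRTY = [1]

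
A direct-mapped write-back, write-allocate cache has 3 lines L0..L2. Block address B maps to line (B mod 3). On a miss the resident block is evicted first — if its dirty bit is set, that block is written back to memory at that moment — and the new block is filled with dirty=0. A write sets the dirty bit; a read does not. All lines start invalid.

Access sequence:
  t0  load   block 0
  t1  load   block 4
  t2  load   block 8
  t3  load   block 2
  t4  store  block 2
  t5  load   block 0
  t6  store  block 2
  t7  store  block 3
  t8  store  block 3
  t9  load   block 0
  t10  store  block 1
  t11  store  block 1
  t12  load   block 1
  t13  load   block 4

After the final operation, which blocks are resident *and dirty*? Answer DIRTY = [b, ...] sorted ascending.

  0 | R B0 → L0 miss [-]
  1 | R B4 → L1 miss [-]
  2 | R B8 → L2 miss [-]
  3 | R B2 → L2 miss [-]
  4 | W B2 → L2 hit [D]
  5 | R B0 → L0 hit [-]
  6 | W B2 → L2 hit [D]
  7 | W B3 → L0 miss [D]
  8 | W B3 → L0 hit [D]
  9 | R B0 → L0 miss wb→B3 [-]
  10 | W B1 → L1 miss [D]
  11 | W B1 → L1 hit [D]
  12 | R B1 → L1 hit [D]
  13 | R B4 → L1 miss wb→B1 [-]

DIRTY = [2]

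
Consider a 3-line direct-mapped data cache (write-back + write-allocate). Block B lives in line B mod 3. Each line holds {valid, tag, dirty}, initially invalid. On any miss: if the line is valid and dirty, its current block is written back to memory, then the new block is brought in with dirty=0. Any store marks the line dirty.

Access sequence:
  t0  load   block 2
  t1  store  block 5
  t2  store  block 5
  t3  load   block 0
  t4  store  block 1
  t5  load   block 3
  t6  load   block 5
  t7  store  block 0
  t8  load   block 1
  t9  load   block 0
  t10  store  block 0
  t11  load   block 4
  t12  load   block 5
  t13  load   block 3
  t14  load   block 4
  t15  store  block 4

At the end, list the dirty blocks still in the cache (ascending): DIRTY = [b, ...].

0: R B2 -> L2 miss  d=-]
1: W B5 -> L2 miss  d=D]
2: W B5 -> L2 hit  d=D]
3: R B0 -> L0 miss  d=-]
4: W B1 -> L1 miss  d=D]
5: R B3 -> L0 miss  d=-]
6: R B5 -> L2 hit  d=D]
7: W B0 -> L0 miss  d=D]
8: R B1 -> L1 hit  d=D]
9: R B0 -> L0 hit  d=D]
10: W B0 -> L0 hit  d=D]
11: R B4 -> L1 miss wb->B1  d=-]
12: R B5 -> L2 hit  d=D]
13: R B3 -> L0 miss wb->B0  d=-]
14: R B4 -> L1 hit  d=-]
15: W B4 -> L1 hit  d=D]

DIRTY = [4, 5]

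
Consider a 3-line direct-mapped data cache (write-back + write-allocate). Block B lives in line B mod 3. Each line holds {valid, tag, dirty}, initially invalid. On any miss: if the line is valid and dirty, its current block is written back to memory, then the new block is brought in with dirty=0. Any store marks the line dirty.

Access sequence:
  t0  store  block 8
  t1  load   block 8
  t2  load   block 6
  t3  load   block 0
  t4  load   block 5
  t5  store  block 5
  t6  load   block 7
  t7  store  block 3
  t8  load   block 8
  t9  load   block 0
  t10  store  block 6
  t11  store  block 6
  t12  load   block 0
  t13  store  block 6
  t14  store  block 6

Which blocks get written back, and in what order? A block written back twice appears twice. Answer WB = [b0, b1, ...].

0: W B8 → L2 miss [D]
1: R B8 → L2 hit [D]
2: R B6 → L0 miss [-]
3: R B0 → L0 miss [-]
4: R B5 → L2 miss wb→B8 [-]
5: W B5 → L2 hit [D]
6: R B7 → L1 miss [-]
7: W B3 → L0 miss [D]
8: R B8 → L2 miss wb→B5 [-]
9: R B0 → L0 miss wb→B3 [-]
10: W B6 → L0 miss [D]
11: W B6 → L0 hit [D]
12: R B0 → L0 miss wb→B6 [-]
13: W B6 → L0 miss [D]
14: W B6 → L0 hit [D]

WB = [8, 5, 3, 6]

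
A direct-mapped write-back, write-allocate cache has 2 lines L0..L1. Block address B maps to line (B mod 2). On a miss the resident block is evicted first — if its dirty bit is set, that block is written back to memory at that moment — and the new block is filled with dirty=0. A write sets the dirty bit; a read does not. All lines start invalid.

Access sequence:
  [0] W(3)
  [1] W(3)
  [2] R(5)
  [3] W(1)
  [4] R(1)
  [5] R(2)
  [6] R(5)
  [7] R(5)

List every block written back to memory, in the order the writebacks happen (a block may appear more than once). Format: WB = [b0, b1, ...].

WB = [3, 1]

  0 | W B3 → L1 miss [D]
  1 | W B3 → L1 hit [D]
  2 | R B5 → L1 miss wb→B3 [-]
  3 | W B1 → L1 miss [D]
  4 | R B1 → L1 hit [D]
  5 | R B2 → L0 miss [-]
  6 | R B5 → L1 miss wb→B1 [-]
  7 | R B5 → L1 hit [-]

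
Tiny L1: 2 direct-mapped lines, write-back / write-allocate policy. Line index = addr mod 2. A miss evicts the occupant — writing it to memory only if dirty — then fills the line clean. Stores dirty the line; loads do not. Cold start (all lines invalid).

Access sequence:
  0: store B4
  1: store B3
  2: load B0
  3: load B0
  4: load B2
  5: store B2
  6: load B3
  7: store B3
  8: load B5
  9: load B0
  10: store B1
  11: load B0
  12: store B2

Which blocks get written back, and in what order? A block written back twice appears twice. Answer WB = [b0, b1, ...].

WB = [4, 3, 2]

  0 | W B4 → L0 miss [D]
  1 | W B3 → L1 miss [D]
  2 | R B0 → L0 miss wb→B4 [-]
  3 | R B0 → L0 hit [-]
  4 | R B2 → L0 miss [-]
  5 | W B2 → L0 hit [D]
  6 | R B3 → L1 hit [D]
  7 | W B3 → L1 hit [D]
  8 | R B5 → L1 miss wb→B3 [-]
  9 | R B0 → L0 miss wb→B2 [-]
  10 | W B1 → L1 miss [D]
  11 | R B0 → L0 hit [-]
  12 | W B2 → L0 miss [D]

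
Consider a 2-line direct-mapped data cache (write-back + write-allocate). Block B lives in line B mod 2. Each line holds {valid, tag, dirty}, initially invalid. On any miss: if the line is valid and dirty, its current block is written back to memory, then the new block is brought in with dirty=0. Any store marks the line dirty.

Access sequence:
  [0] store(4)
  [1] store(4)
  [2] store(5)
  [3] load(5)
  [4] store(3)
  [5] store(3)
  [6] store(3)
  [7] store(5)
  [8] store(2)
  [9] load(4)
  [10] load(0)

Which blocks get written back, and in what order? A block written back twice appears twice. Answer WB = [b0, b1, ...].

0: W B4 → L0 miss [D]
1: W B4 → L0 hit [D]
2: W B5 → L1 miss [D]
3: R B5 → L1 hit [D]
4: W B3 → L1 miss wb→B5 [D]
5: W B3 → L1 hit [D]
6: W B3 → L1 hit [D]
7: W B5 → L1 miss wb→B3 [D]
8: W B2 → L0 miss wb→B4 [D]
9: R B4 → L0 miss wb→B2 [-]
10: R B0 → L0 miss [-]

WB = [5, 3, 4, 2]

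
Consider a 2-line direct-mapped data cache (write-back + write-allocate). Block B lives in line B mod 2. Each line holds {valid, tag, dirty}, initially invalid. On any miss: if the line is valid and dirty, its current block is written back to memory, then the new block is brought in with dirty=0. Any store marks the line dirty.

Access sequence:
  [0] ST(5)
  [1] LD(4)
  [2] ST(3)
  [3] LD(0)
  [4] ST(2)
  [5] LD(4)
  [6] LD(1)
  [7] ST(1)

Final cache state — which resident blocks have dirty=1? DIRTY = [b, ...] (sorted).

0: W B5 -> L1 miss  d=D]
1: R B4 -> L0 miss  d=-]
2: W B3 -> L1 miss wb->B5  d=D]
3: R B0 -> L0 miss  d=-]
4: W B2 -> L0 miss  d=D]
5: R B4 -> L0 miss wb->B2  d=-]
6: R B1 -> L1 miss wb->B3  d=-]
7: W B1 -> L1 hit  d=D]

DIRTY = [1]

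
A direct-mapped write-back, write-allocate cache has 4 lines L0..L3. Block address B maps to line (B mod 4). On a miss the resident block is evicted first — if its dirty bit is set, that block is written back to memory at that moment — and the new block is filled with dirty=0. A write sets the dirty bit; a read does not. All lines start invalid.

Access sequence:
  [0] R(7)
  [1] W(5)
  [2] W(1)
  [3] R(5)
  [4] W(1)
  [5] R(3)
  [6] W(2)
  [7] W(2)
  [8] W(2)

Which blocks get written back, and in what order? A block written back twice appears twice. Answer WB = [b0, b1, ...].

WB = [5, 1]

0: R B7 → L3 miss [-]
1: W B5 → L1 miss [D]
2: W B1 → L1 miss wb→B5 [D]
3: R B5 → L1 miss wb→B1 [-]
4: W B1 → L1 miss [D]
5: R B3 → L3 miss [-]
6: W B2 → L2 miss [D]
7: W B2 → L2 hit [D]
8: W B2 → L2 hit [D]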